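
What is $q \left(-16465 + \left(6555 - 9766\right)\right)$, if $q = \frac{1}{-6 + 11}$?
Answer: $- \frac{19676}{5} \approx -3935.2$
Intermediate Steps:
$q = \frac{1}{5} \approx 0.2$
$q \left(-16465 + \left(6555 - 9766\right)\right) = \frac{-16465 + \left(6555 - 9766\right)}{5} = \frac{-16465 - 3211}{5} = \frac{1}{5} \left(-19676\right) = - \frac{19676}{5}$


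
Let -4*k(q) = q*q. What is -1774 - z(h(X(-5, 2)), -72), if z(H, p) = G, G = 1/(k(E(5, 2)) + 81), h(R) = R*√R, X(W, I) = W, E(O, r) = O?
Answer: -530430/299 ≈ -1774.0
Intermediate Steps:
k(q) = -q²/4 (k(q) = -q*q/4 = -q²/4)
h(R) = R^(3/2)
G = 4/299 (G = 1/(-¼*5² + 81) = 1/(-¼*25 + 81) = 1/(-25/4 + 81) = 1/(299/4) = 4/299 ≈ 0.013378)
z(H, p) = 4/299
-1774 - z(h(X(-5, 2)), -72) = -1774 - 1*4/299 = -1774 - 4/299 = -530430/299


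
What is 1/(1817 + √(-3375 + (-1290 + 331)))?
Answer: 1817/3305823 - I*√4334/3305823 ≈ 0.00054964 - 1.9914e-5*I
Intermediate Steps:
1/(1817 + √(-3375 + (-1290 + 331))) = 1/(1817 + √(-3375 - 959)) = 1/(1817 + √(-4334)) = 1/(1817 + I*√4334)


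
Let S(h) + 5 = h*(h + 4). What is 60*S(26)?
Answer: 46500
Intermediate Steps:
S(h) = -5 + h*(4 + h) (S(h) = -5 + h*(h + 4) = -5 + h*(4 + h))
60*S(26) = 60*(-5 + 26² + 4*26) = 60*(-5 + 676 + 104) = 60*775 = 46500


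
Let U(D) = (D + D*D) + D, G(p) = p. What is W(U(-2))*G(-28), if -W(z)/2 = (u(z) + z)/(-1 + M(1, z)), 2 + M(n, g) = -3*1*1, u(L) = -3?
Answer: 28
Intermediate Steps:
U(D) = D² + 2*D (U(D) = (D + D²) + D = D² + 2*D)
M(n, g) = -5 (M(n, g) = -2 - 3*1*1 = -2 - 3*1 = -2 - 3 = -5)
W(z) = -1 + z/3 (W(z) = -2*(-3 + z)/(-1 - 5) = -2*(-3 + z)/(-6) = -2*(-3 + z)*(-1)/6 = -2*(½ - z/6) = -1 + z/3)
W(U(-2))*G(-28) = (-1 + (-2*(2 - 2))/3)*(-28) = (-1 + (-2*0)/3)*(-28) = (-1 + (⅓)*0)*(-28) = (-1 + 0)*(-28) = -1*(-28) = 28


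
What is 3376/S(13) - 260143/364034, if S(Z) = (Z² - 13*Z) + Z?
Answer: 1225596925/4732442 ≈ 258.98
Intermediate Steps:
S(Z) = Z² - 12*Z
3376/S(13) - 260143/364034 = 3376/((13*(-12 + 13))) - 260143/364034 = 3376/((13*1)) - 260143*1/364034 = 3376/13 - 260143/364034 = 1225596925/4732442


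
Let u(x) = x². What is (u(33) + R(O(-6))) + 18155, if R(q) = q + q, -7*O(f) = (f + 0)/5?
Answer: 673552/35 ≈ 19244.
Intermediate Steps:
O(f) = -f/35 (O(f) = -(f + 0)/(7*5) = -f/(7*5) = -f/35)
R(q) = 2*q
(u(33) + R(O(-6))) + 18155 = (33² + 2*(-1/35*(-6))) + 18155 = (1089 + 2*(6/35)) + 18155 = (1089 + 12/35) + 18155 = 38127/35 + 18155 = 673552/35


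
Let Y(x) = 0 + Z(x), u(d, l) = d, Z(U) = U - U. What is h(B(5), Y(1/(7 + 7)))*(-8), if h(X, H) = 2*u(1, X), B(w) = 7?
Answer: -16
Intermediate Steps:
Z(U) = 0
Y(x) = 0 (Y(x) = 0 + 0 = 0)
h(X, H) = 2 (h(X, H) = 2*1 = 2)
h(B(5), Y(1/(7 + 7)))*(-8) = 2*(-8) = -16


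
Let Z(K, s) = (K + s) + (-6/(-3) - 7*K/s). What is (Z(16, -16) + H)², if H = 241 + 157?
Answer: 165649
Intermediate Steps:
H = 398
Z(K, s) = 2 + K + s - 7*K/s (Z(K, s) = (K + s) + (-6*(-⅓) - 7*K/s) = (K + s) + (2 - 7*K/s) = 2 + K + s - 7*K/s)
(Z(16, -16) + H)² = ((2 + 16 - 16 - 7*16/(-16)) + 398)² = ((2 + 16 - 16 - 7*16*(-1/16)) + 398)² = ((2 + 16 - 16 + 7) + 398)² = (9 + 398)² = 407² = 165649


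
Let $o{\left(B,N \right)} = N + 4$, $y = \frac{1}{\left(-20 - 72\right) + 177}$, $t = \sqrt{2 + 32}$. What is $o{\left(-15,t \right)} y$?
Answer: $\frac{4}{85} + \frac{\sqrt{34}}{85} \approx 0.11566$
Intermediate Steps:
$t = \sqrt{34} \approx 5.8309$
$y = \frac{1}{85}$ ($y = \frac{1}{-92 + 177} = \frac{1}{85} \approx 0.011765$)
$o{\left(B,N \right)} = 4 + N$
$o{\left(-15,t \right)} y = \left(4 + \sqrt{34}\right) \frac{1}{85} = \frac{4}{85} + \frac{\sqrt{34}}{85}$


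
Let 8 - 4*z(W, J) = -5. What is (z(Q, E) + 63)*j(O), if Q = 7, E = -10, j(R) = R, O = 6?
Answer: 795/2 ≈ 397.50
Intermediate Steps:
z(W, J) = 13/4 (z(W, J) = 2 - ¼*(-5) = 2 + 5/4 = 13/4)
(z(Q, E) + 63)*j(O) = (13/4 + 63)*6 = (265/4)*6 = 795/2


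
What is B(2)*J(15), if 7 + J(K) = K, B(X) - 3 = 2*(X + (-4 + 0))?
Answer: -8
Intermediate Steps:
B(X) = -5 + 2*X (B(X) = 3 + 2*(X + (-4 + 0)) = 3 + 2*(X - 4) = 3 + 2*(-4 + X) = 3 + (-8 + 2*X) = -5 + 2*X)
J(K) = -7 + K
B(2)*J(15) = (-5 + 2*2)*(-7 + 15) = (-5 + 4)*8 = -1*8 = -8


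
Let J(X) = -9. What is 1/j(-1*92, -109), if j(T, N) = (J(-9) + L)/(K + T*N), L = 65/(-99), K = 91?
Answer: -1001781/956 ≈ -1047.9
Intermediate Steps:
L = -65/99 (L = 65*(-1/99) = -65/99 ≈ -0.65657)
j(T, N) = -956/(99*(91 + N*T)) (j(T, N) = (-9 - 65/99)/(91 + T*N) = -956/(99*(91 + N*T)))
1/j(-1*92, -109) = 1/(-956/(9009 + 99*(-109)*(-1*92))) = 1/(-956/(9009 + 99*(-109)*(-92))) = 1/(-956/(9009 + 992772)) = 1/(-956/1001781) = -1001781/956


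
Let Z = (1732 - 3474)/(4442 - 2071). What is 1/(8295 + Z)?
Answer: 2371/19665703 ≈ 0.00012057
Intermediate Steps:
Z = -1742/2371 ≈ -0.73471
1/(8295 + Z) = 1/(8295 - 1742/2371) = 1/(19665703/2371) = 2371/19665703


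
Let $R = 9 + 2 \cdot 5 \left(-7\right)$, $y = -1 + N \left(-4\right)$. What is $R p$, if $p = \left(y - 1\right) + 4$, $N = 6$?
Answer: $1342$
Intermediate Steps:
$y = -25$ ($y = -1 + 6 \left(-4\right) = -1 - 24 = -25$)
$p = -22$ ($p = \left(-25 - 1\right) + 4 = -26 + 4 = -22$)
$R = -61$ ($R = 9 + 10 \left(-7\right) = 9 - 70 = -61$)
$R p = \left(-61\right) \left(-22\right) = 1342$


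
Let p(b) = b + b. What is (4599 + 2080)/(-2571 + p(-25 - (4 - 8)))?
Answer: -6679/2613 ≈ -2.5561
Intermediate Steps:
p(b) = 2*b
(4599 + 2080)/(-2571 + p(-25 - (4 - 8))) = (4599 + 2080)/(-2571 + 2*(-25 - (4 - 8))) = 6679/(-2571 + 2*(-25 - 1*(-4))) = 6679/(-2571 + 2*(-25 + 4)) = 6679/(-2571 + 2*(-21)) = 6679/(-2571 - 42) = 6679/(-2613) = 6679*(-1/2613) = -6679/2613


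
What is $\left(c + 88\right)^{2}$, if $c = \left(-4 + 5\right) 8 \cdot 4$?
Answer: $14400$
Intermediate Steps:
$c = 32$ ($c = 1 \cdot 8 \cdot 4 = 8 \cdot 4 = 32$)
$\left(c + 88\right)^{2} = \left(32 + 88\right)^{2} = 120^{2} = 14400$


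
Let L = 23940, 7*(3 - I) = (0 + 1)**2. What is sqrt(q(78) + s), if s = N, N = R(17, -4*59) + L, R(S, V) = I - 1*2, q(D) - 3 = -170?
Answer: sqrt(1164919)/7 ≈ 154.19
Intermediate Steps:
I = 20/7 (I = 3 - (0 + 1)**2/7 = 3 - 1/7*1**2 = 3 - 1/7*1 = 3 - 1/7 = 20/7 ≈ 2.8571)
q(D) = -167 (q(D) = 3 - 170 = -167)
R(S, V) = 6/7 (R(S, V) = 20/7 - 1*2 = 20/7 - 2 = 6/7)
N = 167586/7 (N = 6/7 + 23940 = 167586/7 ≈ 23941.)
s = 167586/7 ≈ 23941.
sqrt(q(78) + s) = sqrt(-167 + 167586/7) = sqrt(166417/7) = sqrt(1164919)/7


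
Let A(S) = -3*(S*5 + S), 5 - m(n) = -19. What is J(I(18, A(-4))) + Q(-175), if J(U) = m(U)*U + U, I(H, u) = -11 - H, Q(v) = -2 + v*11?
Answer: -2652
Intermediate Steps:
m(n) = 24 (m(n) = 5 - 1*(-19) = 5 + 19 = 24)
Q(v) = -2 + 11*v
A(S) = -18*S (A(S) = -3*(5*S + S) = -18*S)
J(U) = 25*U (J(U) = 24*U + U = 25*U)
J(I(18, A(-4))) + Q(-175) = 25*(-11 - 1*18) + (-2 + 11*(-175)) = 25*(-11 - 18) + (-2 - 1925) = 25*(-29) - 1927 = -725 - 1927 = -2652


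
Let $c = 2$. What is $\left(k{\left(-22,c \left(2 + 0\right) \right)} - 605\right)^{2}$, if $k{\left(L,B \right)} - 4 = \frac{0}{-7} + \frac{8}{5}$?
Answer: $\frac{8982009}{25} \approx 3.5928 \cdot 10^{5}$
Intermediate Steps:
$k{\left(L,B \right)} = \frac{28}{5}$ ($k{\left(L,B \right)} = 4 + \left(\frac{0}{-7} + \frac{8}{5}\right) = 4 + \left(0 \left(- \frac{1}{7}\right) + 8 \cdot \frac{1}{5}\right) = 4 + \left(0 + \frac{8}{5}\right) = 4 + \frac{8}{5} = \frac{28}{5}$)
$\left(k{\left(-22,c \left(2 + 0\right) \right)} - 605\right)^{2} = \left(\frac{28}{5} - 605\right)^{2} = \left(- \frac{2997}{5}\right)^{2} = \frac{8982009}{25}$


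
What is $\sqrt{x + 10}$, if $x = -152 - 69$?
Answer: $i \sqrt{211} \approx 14.526 i$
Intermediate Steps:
$x = -221$
$\sqrt{x + 10} = \sqrt{-221 + 10} = \sqrt{-211} = i \sqrt{211}$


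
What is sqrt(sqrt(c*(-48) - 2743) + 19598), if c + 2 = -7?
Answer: sqrt(19598 + I*sqrt(2311)) ≈ 139.99 + 0.172*I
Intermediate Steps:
c = -9 (c = -2 - 7 = -9)
sqrt(sqrt(c*(-48) - 2743) + 19598) = sqrt(sqrt(-9*(-48) - 2743) + 19598) = sqrt(sqrt(432 - 2743) + 19598) = sqrt(sqrt(-2311) + 19598) = sqrt(I*sqrt(2311) + 19598) = sqrt(19598 + I*sqrt(2311))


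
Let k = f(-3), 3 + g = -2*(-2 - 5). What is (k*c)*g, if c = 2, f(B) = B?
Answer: -66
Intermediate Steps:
g = 11 (g = -3 - 2*(-2 - 5) = -3 - 2*(-7) = -3 + 14 = 11)
k = -3
(k*c)*g = -3*2*11 = -6*11 = -66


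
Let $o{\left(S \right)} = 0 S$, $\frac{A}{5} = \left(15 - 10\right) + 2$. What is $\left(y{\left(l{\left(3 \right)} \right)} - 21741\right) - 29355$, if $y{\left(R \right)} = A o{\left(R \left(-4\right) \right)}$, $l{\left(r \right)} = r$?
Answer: $-51096$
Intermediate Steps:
$A = 35$ ($A = 5 \left(\left(15 - 10\right) + 2\right) = 5 \left(5 + 2\right) = 5 \cdot 7 = 35$)
$o{\left(S \right)} = 0$
$y{\left(R \right)} = 0$ ($y{\left(R \right)} = 35 \cdot 0 = 0$)
$\left(y{\left(l{\left(3 \right)} \right)} - 21741\right) - 29355 = \left(0 - 21741\right) - 29355 = -21741 - 29355 = -51096$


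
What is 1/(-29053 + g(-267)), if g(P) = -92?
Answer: -1/29145 ≈ -3.4311e-5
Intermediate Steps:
1/(-29053 + g(-267)) = 1/(-29053 - 92) = 1/(-29145) = -1/29145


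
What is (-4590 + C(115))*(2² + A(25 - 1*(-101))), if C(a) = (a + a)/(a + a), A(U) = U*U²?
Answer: -9179743820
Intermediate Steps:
A(U) = U³
C(a) = 1 (C(a) = (2*a)/((2*a)) = (2*a)*(1/(2*a)) = 1)
(-4590 + C(115))*(2² + A(25 - 1*(-101))) = (-4590 + 1)*(2² + (25 - 1*(-101))³) = -4589*(4 + (25 + 101)³) = -4589*(4 + 126³) = -4589*(4 + 2000376) = -4589*2000380 = -9179743820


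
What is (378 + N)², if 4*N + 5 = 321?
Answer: 208849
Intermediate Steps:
N = 79 (N = -5/4 + (¼)*321 = -5/4 + 321/4 = 79)
(378 + N)² = (378 + 79)² = 457² = 208849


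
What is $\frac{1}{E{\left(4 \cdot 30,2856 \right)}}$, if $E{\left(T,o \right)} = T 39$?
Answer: $\frac{1}{4680} \approx 0.00021368$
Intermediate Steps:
$E{\left(T,o \right)} = 39 T$
$\frac{1}{E{\left(4 \cdot 30,2856 \right)}} = \frac{1}{39 \cdot 4 \cdot 30} = \frac{1}{39 \cdot 120} = \frac{1}{4680}$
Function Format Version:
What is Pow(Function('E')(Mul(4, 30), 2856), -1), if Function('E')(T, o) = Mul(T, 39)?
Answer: Rational(1, 4680) ≈ 0.00021368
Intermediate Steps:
Function('E')(T, o) = Mul(39, T)
Pow(Function('E')(Mul(4, 30), 2856), -1) = Pow(Mul(39, Mul(4, 30)), -1) = Pow(Mul(39, 120), -1) = Pow(4680, -1) = Rational(1, 4680)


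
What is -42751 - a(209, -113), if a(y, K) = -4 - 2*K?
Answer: -42973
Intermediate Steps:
-42751 - a(209, -113) = -42751 - (-4 - 2*(-113)) = -42751 - (-4 + 226) = -42751 - 1*222 = -42751 - 222 = -42973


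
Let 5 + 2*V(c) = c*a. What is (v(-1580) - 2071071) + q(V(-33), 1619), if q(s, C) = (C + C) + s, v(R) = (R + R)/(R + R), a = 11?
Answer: -2068016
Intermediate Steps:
V(c) = -5/2 + 11*c/2 (V(c) = -5/2 + (c*11)/2 = -5/2 + (11*c)/2 = -5/2 + 11*c/2)
v(R) = 1 (v(R) = (2*R)/((2*R)) = (2*R)*(1/(2*R)) = 1)
q(s, C) = s + 2*C (q(s, C) = 2*C + s = s + 2*C)
(v(-1580) - 2071071) + q(V(-33), 1619) = (1 - 2071071) + ((-5/2 + (11/2)*(-33)) + 2*1619) = -2071070 + ((-5/2 - 363/2) + 3238) = -2071070 + (-184 + 3238) = -2071070 + 3054 = -2068016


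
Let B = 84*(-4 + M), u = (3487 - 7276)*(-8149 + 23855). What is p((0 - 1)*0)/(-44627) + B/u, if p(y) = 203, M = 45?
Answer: -2039038715/442625714553 ≈ -0.0046067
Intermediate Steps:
u = -59510034 (u = -3789*15706 = -59510034)
B = 3444 (B = 84*(-4 + 45) = 84*41 = 3444)
p((0 - 1)*0)/(-44627) + B/u = 203/(-44627) + 3444/(-59510034) = 203*(-1/44627) + 3444*(-1/59510034) = -203/44627 - 574/9918339 = -2039038715/442625714553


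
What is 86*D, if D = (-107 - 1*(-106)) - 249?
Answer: -21500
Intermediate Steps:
D = -250 (D = (-107 + 106) - 249 = -1 - 249 = -250)
86*D = 86*(-250) = -21500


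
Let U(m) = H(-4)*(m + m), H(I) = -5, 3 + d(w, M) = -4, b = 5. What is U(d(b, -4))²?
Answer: 4900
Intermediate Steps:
d(w, M) = -7 (d(w, M) = -3 - 4 = -7)
U(m) = -10*m (U(m) = -5*(m + m) = -10*m)
U(d(b, -4))² = (-10*(-7))² = 70² = 4900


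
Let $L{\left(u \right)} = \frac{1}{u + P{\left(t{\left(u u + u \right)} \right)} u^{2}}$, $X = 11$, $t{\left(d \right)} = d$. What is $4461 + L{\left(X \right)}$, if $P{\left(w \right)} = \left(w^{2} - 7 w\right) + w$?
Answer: $\frac{8977686664}{2012483} \approx 4461.0$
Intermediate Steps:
$P{\left(w \right)} = w^{2} - 6 w$
$L{\left(u \right)} = \frac{1}{u + u^{2} \left(u + u^{2}\right) \left(-6 + u + u^{2}\right)}$ ($L{\left(u \right)} = \frac{1}{u + \left(u u + u\right) \left(-6 + \left(u u + u\right)\right) u^{2}} = \frac{1}{u + \left(u^{2} + u\right) \left(-6 + \left(u^{2} + u\right)\right) u^{2}} = \frac{1}{u + \left(u + u^{2}\right) \left(-6 + \left(u + u^{2}\right)\right) u^{2}} = \frac{1}{u + \left(u + u^{2}\right) \left(-6 + u + u^{2}\right) u^{2}} = \frac{1}{u + u^{2} \left(u + u^{2}\right) \left(-6 + u + u^{2}\right)}$)
$4461 + L{\left(X \right)} = 4461 + \frac{1}{11 \left(1 + 11^{2} \left(1 + 11\right) \left(-6 + 11 \left(1 + 11\right)\right)\right)} = 4461 + \frac{1}{11 \left(1 + 121 \cdot 12 \left(-6 + 11 \cdot 12\right)\right)} = 4461 + \frac{1}{11 \left(1 + 121 \cdot 12 \left(-6 + 132\right)\right)} = 4461 + \frac{1}{11 \left(1 + 121 \cdot 12 \cdot 126\right)} = 4461 + \frac{1}{11 \left(1 + 182952\right)} = 4461 + \frac{1}{11 \cdot 182953} = 4461 + \frac{1}{11} \cdot \frac{1}{182953} = 4461 + \frac{1}{2012483} = \frac{8977686664}{2012483}$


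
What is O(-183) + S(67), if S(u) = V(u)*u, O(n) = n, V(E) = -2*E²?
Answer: -601709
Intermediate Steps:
S(u) = -2*u³ (S(u) = (-2*u²)*u = -2*u³)
O(-183) + S(67) = -183 - 2*67³ = -183 - 2*300763 = -183 - 601526 = -601709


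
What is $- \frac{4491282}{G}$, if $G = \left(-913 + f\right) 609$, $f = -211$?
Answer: $\frac{748547}{114086} \approx 6.5612$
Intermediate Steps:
$G = -684516$ ($G = \left(-913 - 211\right) 609 = \left(-1124\right) 609 = -684516$)
$- \frac{4491282}{G} = - \frac{4491282}{-684516} = \left(-4491282\right) \left(- \frac{1}{684516}\right) = \frac{748547}{114086}$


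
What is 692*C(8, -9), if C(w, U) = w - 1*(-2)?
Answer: 6920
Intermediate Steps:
C(w, U) = 2 + w (C(w, U) = w + 2 = 2 + w)
692*C(8, -9) = 692*(2 + 8) = 692*10 = 6920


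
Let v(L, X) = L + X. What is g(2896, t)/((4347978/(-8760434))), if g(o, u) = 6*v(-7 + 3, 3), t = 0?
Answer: 8760434/724663 ≈ 12.089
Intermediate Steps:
g(o, u) = -6 (g(o, u) = 6*((-7 + 3) + 3) = 6*(-4 + 3) = 6*(-1) = -6)
g(2896, t)/((4347978/(-8760434))) = -6/(4347978/(-8760434)) = -6/(4347978*(-1/8760434)) = -6/(-2173989/4380217) = -6*(-4380217/2173989) = 8760434/724663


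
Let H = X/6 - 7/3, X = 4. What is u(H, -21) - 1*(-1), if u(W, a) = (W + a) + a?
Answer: -128/3 ≈ -42.667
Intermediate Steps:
H = -5/3 (H = 4/6 - 7/3 = 4*(⅙) - 7*⅓ = ⅔ - 7/3 = -5/3 ≈ -1.6667)
u(W, a) = W + 2*a
u(H, -21) - 1*(-1) = (-5/3 + 2*(-21)) - 1*(-1) = (-5/3 - 42) + 1 = -131/3 + 1 = -128/3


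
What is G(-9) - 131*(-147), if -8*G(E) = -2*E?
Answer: 77019/4 ≈ 19255.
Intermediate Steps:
G(E) = E/4 (G(E) = -(-1)*E/4 = E/4)
G(-9) - 131*(-147) = (¼)*(-9) - 131*(-147) = -9/4 + 19257 = 77019/4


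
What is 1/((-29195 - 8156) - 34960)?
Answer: -1/72311 ≈ -1.3829e-5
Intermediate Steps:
1/((-29195 - 8156) - 34960) = 1/(-37351 - 34960) = 1/(-72311) = -1/72311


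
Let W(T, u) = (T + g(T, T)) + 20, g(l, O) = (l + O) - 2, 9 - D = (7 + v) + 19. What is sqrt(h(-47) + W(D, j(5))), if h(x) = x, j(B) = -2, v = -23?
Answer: I*sqrt(11) ≈ 3.3166*I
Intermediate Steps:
D = 6 (D = 9 - ((7 - 23) + 19) = 9 - (-16 + 19) = 9 - 1*3 = 9 - 3 = 6)
g(l, O) = -2 + O + l (g(l, O) = (O + l) - 2 = -2 + O + l)
W(T, u) = 18 + 3*T (W(T, u) = (T + (-2 + T + T)) + 20 = (T + (-2 + 2*T)) + 20 = (-2 + 3*T) + 20 = 18 + 3*T)
sqrt(h(-47) + W(D, j(5))) = sqrt(-47 + (18 + 3*6)) = sqrt(-47 + (18 + 18)) = sqrt(-47 + 36) = sqrt(-11) = I*sqrt(11)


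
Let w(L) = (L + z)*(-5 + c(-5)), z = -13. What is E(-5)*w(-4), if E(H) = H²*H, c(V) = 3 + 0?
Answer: -4250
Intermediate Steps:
c(V) = 3
w(L) = 26 - 2*L (w(L) = (L - 13)*(-5 + 3) = (-13 + L)*(-2) = 26 - 2*L)
E(H) = H³
E(-5)*w(-4) = (-5)³*(26 - 2*(-4)) = -125*(26 + 8) = -125*34 = -4250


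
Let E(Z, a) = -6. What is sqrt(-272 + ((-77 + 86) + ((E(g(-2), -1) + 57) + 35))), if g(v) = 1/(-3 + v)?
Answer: I*sqrt(177) ≈ 13.304*I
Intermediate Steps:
sqrt(-272 + ((-77 + 86) + ((E(g(-2), -1) + 57) + 35))) = sqrt(-272 + ((-77 + 86) + ((-6 + 57) + 35))) = sqrt(-272 + (9 + (51 + 35))) = sqrt(-272 + (9 + 86)) = sqrt(-272 + 95) = sqrt(-177) = I*sqrt(177)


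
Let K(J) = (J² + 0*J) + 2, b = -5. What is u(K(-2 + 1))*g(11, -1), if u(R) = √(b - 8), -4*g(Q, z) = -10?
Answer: 5*I*√13/2 ≈ 9.0139*I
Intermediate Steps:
g(Q, z) = 5/2 (g(Q, z) = -¼*(-10) = 5/2)
K(J) = 2 + J² (K(J) = (J² + 0) + 2 = J² + 2 = 2 + J²)
u(R) = I*√13 (u(R) = √(-5 - 8) = √(-13) = I*√13)
u(K(-2 + 1))*g(11, -1) = (I*√13)*(5/2) = 5*I*√13/2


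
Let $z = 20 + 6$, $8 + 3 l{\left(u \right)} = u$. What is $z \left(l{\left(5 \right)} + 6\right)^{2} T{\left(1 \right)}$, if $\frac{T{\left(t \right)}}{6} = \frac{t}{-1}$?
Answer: $-3900$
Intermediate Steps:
$l{\left(u \right)} = - \frac{8}{3} + \frac{u}{3}$
$z = 26$
$T{\left(t \right)} = - 6 t$ ($T{\left(t \right)} = 6 \frac{t}{-1} = 6 t \left(-1\right) = 6 \left(- t\right) = - 6 t$)
$z \left(l{\left(5 \right)} + 6\right)^{2} T{\left(1 \right)} = 26 \left(\left(- \frac{8}{3} + \frac{1}{3} \cdot 5\right) + 6\right)^{2} \left(\left(-6\right) 1\right) = 26 \left(\left(- \frac{8}{3} + \frac{5}{3}\right) + 6\right)^{2} \left(-6\right) = 26 \left(-1 + 6\right)^{2} \left(-6\right) = 26 \cdot 5^{2} \left(-6\right) = 26 \cdot 25 \left(-6\right) = 650 \left(-6\right) = -3900$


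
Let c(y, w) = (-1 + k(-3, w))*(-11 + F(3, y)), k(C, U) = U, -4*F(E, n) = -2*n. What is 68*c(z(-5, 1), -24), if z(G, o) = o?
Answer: 17850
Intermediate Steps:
F(E, n) = n/2 (F(E, n) = -(-1)*n/2 = n/2)
c(y, w) = (-1 + w)*(-11 + y/2)
68*c(z(-5, 1), -24) = 68*(11 - 11*(-24) - ½*1 + (½)*(-24)*1) = 68*(11 + 264 - ½ - 12) = 68*(525/2) = 17850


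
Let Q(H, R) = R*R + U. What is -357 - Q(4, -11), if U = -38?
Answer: -440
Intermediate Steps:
Q(H, R) = -38 + R² (Q(H, R) = R*R - 38 = R² - 38 = -38 + R²)
-357 - Q(4, -11) = -357 - (-38 + (-11)²) = -357 - (-38 + 121) = -357 - 1*83 = -357 - 83 = -440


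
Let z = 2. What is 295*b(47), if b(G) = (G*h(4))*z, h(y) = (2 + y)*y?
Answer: 665520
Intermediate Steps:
h(y) = y*(2 + y)
b(G) = 48*G (b(G) = (G*(4*(2 + 4)))*2 = (G*(4*6))*2 = (G*24)*2 = (24*G)*2 = 48*G)
295*b(47) = 295*(48*47) = 295*2256 = 665520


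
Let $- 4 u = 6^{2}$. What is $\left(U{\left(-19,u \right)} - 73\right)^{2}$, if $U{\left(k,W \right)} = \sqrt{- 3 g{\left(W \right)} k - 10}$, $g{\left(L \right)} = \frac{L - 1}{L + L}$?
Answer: $\frac{\left(219 - \sqrt{195}\right)^{2}}{9} \approx 4671.1$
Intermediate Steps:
$g{\left(L \right)} = \frac{-1 + L}{2 L}$
$u = -9$ ($u = - \frac{6^{2}}{4} = \left(- \frac{1}{4}\right) 36 = -9$)
$U{\left(k,W \right)} = \sqrt{-10 - \frac{3 k \left(-1 + W\right)}{2 W}}$ ($U{\left(k,W \right)} = \sqrt{- 3 \frac{-1 + W}{2 W} k - 10} = \sqrt{- \frac{3 \left(-1 + W\right)}{2 W} k - 10} = \sqrt{- \frac{3 k \left(-1 + W\right)}{2 W} - 10} = \sqrt{-10 - \frac{3 k \left(-1 + W\right)}{2 W}}$)
$\left(U{\left(-19,u \right)} - 73\right)^{2} = \left(\frac{\sqrt{-40 - -114 + 6 \left(-19\right) \frac{1}{-9}}}{2} - 73\right)^{2} = \left(\frac{\sqrt{-40 + 114 + 6 \left(-19\right) \left(- \frac{1}{9}\right)}}{2} - 73\right)^{2} = \left(\frac{\sqrt{-40 + 114 + \frac{38}{3}}}{2} - 73\right)^{2} = \left(\frac{\sqrt{\frac{260}{3}}}{2} - 73\right)^{2} = \left(\frac{\frac{2}{3} \sqrt{195}}{2} - 73\right)^{2} = \left(\frac{\sqrt{195}}{3} - 73\right)^{2} = \left(-73 + \frac{\sqrt{195}}{3}\right)^{2}$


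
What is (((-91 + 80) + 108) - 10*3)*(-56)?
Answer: -3752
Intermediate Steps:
(((-91 + 80) + 108) - 10*3)*(-56) = ((-11 + 108) - 30)*(-56) = (97 - 30)*(-56) = 67*(-56) = -3752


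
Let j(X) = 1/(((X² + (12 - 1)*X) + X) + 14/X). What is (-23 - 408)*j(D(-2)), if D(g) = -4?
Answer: 862/71 ≈ 12.141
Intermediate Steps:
j(X) = 1/(X² + 12*X + 14/X) (j(X) = 1/(((X² + 11*X) + X) + 14/X) = 1/((X² + 12*X) + 14/X) = 1/(X² + 12*X + 14/X))
(-23 - 408)*j(D(-2)) = (-23 - 408)*(-4/(14 + (-4)³ + 12*(-4)²)) = -(-1724)/(14 - 64 + 12*16) = -(-1724)/(14 - 64 + 192) = -(-1724)/142 = -431*(-2/71) = 862/71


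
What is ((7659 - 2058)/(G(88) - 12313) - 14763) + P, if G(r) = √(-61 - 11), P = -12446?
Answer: -4125226570682/151610041 - 33606*I*√2/151610041 ≈ -27209.0 - 0.00031348*I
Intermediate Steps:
G(r) = 6*I*√2 (G(r) = √(-72) = 6*I*√2)
((7659 - 2058)/(G(88) - 12313) - 14763) + P = ((7659 - 2058)/(6*I*√2 - 12313) - 14763) - 12446 = (5601/(-12313 + 6*I*√2) - 14763) - 12446 = (-14763 + 5601/(-12313 + 6*I*√2)) - 12446 = -27209 + 5601/(-12313 + 6*I*√2)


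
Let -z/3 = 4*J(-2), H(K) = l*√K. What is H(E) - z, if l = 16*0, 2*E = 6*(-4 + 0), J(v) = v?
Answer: -24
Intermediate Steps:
E = -12 (E = (6*(-4 + 0))/2 = (6*(-4))/2 = (½)*(-24) = -12)
l = 0
H(K) = 0 (H(K) = 0*√K = 0)
z = 24 (z = -12*(-2) = -3*(-8) = 24)
H(E) - z = 0 - 1*24 = 0 - 24 = -24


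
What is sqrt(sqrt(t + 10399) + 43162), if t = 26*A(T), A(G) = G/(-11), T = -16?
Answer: sqrt(5222602 + 11*sqrt(1262855))/11 ≈ 208.00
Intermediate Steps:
A(G) = -G/11 (A(G) = G*(-1/11) = -G/11)
t = 416/11 (t = 26*(-1/11*(-16)) = 26*(16/11) = 416/11 ≈ 37.818)
sqrt(sqrt(t + 10399) + 43162) = sqrt(sqrt(416/11 + 10399) + 43162) = sqrt(sqrt(114805/11) + 43162) = sqrt(sqrt(1262855)/11 + 43162) = sqrt(43162 + sqrt(1262855)/11)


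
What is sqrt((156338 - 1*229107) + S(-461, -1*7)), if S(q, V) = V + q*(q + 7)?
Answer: sqrt(136518) ≈ 369.48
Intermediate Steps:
S(q, V) = V + q*(7 + q)
sqrt((156338 - 1*229107) + S(-461, -1*7)) = sqrt((156338 - 1*229107) + (-1*7 + (-461)**2 + 7*(-461))) = sqrt((156338 - 229107) + (-7 + 212521 - 3227)) = sqrt(-72769 + 209287) = sqrt(136518)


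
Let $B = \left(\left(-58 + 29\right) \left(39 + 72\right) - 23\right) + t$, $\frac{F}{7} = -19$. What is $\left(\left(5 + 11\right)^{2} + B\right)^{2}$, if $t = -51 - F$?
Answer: $8433216$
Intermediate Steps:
$F = -133$ ($F = 7 \left(-19\right) = -133$)
$t = 82$ ($t = -51 - -133 = -51 + 133 = 82$)
$B = -3160$ ($B = \left(\left(-58 + 29\right) \left(39 + 72\right) - 23\right) + 82 = \left(\left(-29\right) 111 - 23\right) + 82 = \left(-3219 - 23\right) + 82 = -3242 + 82 = -3160$)
$\left(\left(5 + 11\right)^{2} + B\right)^{2} = \left(\left(5 + 11\right)^{2} - 3160\right)^{2} = \left(16^{2} - 3160\right)^{2} = \left(256 - 3160\right)^{2} = \left(-2904\right)^{2} = 8433216$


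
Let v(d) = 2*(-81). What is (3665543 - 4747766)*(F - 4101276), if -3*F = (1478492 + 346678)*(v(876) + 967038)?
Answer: 636608795690486268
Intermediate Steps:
v(d) = -162
F = -588237689640 (F = -(1478492 + 346678)*(-162 + 967038)/3 = -608390*966876 = -1/3*1764713068920 = -588237689640)
(3665543 - 4747766)*(F - 4101276) = (3665543 - 4747766)*(-588237689640 - 4101276) = -1082223*(-588241790916) = 636608795690486268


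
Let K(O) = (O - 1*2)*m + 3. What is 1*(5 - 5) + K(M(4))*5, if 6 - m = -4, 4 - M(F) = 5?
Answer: -135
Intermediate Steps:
M(F) = -1 (M(F) = 4 - 1*5 = 4 - 5 = -1)
m = 10 (m = 6 - 1*(-4) = 6 + 4 = 10)
K(O) = -17 + 10*O (K(O) = (O - 1*2)*10 + 3 = (O - 2)*10 + 3 = (-2 + O)*10 + 3 = (-20 + 10*O) + 3 = -17 + 10*O)
1*(5 - 5) + K(M(4))*5 = 1*(5 - 5) + (-17 + 10*(-1))*5 = 1*0 + (-17 - 10)*5 = 0 - 27*5 = 0 - 135 = -135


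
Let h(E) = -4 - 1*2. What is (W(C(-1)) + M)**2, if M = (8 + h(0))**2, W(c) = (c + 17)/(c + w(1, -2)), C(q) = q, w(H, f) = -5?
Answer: 16/9 ≈ 1.7778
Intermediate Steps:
h(E) = -6 (h(E) = -4 - 2 = -6)
W(c) = (17 + c)/(-5 + c) (W(c) = (c + 17)/(c - 5) = (17 + c)/(-5 + c))
M = 4 (M = (8 - 6)**2 = 2**2 = 4)
(W(C(-1)) + M)**2 = ((17 - 1)/(-5 - 1) + 4)**2 = (16/(-6) + 4)**2 = (-1/6*16 + 4)**2 = (-8/3 + 4)**2 = (4/3)**2 = 16/9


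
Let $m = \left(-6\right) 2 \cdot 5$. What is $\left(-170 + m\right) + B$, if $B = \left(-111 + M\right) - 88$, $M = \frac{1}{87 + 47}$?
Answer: $- \frac{57485}{134} \approx -428.99$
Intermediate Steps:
$m = -60$ ($m = \left(-12\right) 5 = -60$)
$M = \frac{1}{134} \approx 0.0074627$
$B = - \frac{26665}{134}$ ($B = \left(-111 + \frac{1}{134}\right) - 88 = - \frac{14873}{134} - 88 = - \frac{26665}{134} \approx -198.99$)
$\left(-170 + m\right) + B = \left(-170 - 60\right) - \frac{26665}{134} = -230 - \frac{26665}{134} = - \frac{57485}{134}$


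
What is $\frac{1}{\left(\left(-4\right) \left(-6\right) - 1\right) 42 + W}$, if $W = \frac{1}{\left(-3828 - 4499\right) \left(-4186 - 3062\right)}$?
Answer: $\frac{60354096}{58302056737} \approx 0.0010352$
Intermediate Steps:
$W = \frac{1}{60354096}$ ($W = \frac{1}{\left(-8327\right) \left(-7248\right)} = \frac{1}{60354096} \approx 1.6569 \cdot 10^{-8}$)
$\frac{1}{\left(\left(-4\right) \left(-6\right) - 1\right) 42 + W} = \frac{1}{\left(\left(-4\right) \left(-6\right) - 1\right) 42 + \frac{1}{60354096}} = \frac{1}{\left(24 - 1\right) 42 + \frac{1}{60354096}} = \frac{1}{23 \cdot 42 + \frac{1}{60354096}} = \frac{1}{966 + \frac{1}{60354096}} = \frac{1}{\frac{58302056737}{60354096}} = \frac{60354096}{58302056737}$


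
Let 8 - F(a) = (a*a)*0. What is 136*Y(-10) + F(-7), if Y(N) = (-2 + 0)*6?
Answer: -1624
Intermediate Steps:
F(a) = 8 (F(a) = 8 - a*a*0 = 8 - a²*0 = 8 - 1*0 = 8 + 0 = 8)
Y(N) = -12 (Y(N) = -2*6 = -12)
136*Y(-10) + F(-7) = 136*(-12) + 8 = -1632 + 8 = -1624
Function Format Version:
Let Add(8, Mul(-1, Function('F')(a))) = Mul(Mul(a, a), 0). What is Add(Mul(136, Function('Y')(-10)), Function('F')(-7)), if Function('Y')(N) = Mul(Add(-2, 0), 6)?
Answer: -1624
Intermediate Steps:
Function('F')(a) = 8 (Function('F')(a) = Add(8, Mul(-1, Mul(Mul(a, a), 0))) = Add(8, Mul(-1, Mul(Pow(a, 2), 0))) = Add(8, Mul(-1, 0)) = Add(8, 0) = 8)
Function('Y')(N) = -12 (Function('Y')(N) = Mul(-2, 6) = -12)
Add(Mul(136, Function('Y')(-10)), Function('F')(-7)) = Add(Mul(136, -12), 8) = Add(-1632, 8) = -1624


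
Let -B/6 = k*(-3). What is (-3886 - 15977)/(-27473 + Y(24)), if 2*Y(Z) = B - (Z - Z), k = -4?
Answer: 19863/27509 ≈ 0.72205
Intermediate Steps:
B = -72 (B = -(-24)*(-3) = -6*12 = -72)
Y(Z) = -36 (Y(Z) = (-72 - (Z - Z))/2 = (-72 - 1*0)/2 = (-72 + 0)/2 = (1/2)*(-72) = -36)
(-3886 - 15977)/(-27473 + Y(24)) = (-3886 - 15977)/(-27473 - 36) = -19863/(-27509) = -19863*(-1/27509) = 19863/27509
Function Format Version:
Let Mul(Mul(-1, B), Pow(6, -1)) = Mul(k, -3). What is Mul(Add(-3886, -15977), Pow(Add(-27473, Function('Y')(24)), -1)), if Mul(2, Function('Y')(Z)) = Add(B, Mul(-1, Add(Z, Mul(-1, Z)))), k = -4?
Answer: Rational(19863, 27509) ≈ 0.72205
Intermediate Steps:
B = -72 (B = Mul(-6, Mul(-4, -3)) = Mul(-6, 12) = -72)
Function('Y')(Z) = -36 (Function('Y')(Z) = Mul(Rational(1, 2), Add(-72, Mul(-1, Add(Z, Mul(-1, Z))))) = Mul(Rational(1, 2), Add(-72, Mul(-1, 0))) = Mul(Rational(1, 2), Add(-72, 0)) = Mul(Rational(1, 2), -72) = -36)
Mul(Add(-3886, -15977), Pow(Add(-27473, Function('Y')(24)), -1)) = Mul(Add(-3886, -15977), Pow(Add(-27473, -36), -1)) = Mul(-19863, Pow(-27509, -1)) = Mul(-19863, Rational(-1, 27509)) = Rational(19863, 27509)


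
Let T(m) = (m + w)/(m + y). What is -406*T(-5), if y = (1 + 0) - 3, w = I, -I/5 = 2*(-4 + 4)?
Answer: -290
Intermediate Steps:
I = 0 (I = -10*(-4 + 4) = -10*0 = -5*0 = 0)
w = 0
y = -2 (y = 1 - 3 = -2)
T(m) = m/(-2 + m) (T(m) = (m + 0)/(m - 2) = m/(-2 + m))
-406*T(-5) = -(-2030)/(-2 - 5) = -(-2030)/(-7) = -(-2030)*(-1)/7 = -406*5/7 = -290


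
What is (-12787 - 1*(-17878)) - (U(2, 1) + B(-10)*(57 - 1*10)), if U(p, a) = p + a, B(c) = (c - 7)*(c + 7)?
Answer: 2691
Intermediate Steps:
B(c) = (-7 + c)*(7 + c)
U(p, a) = a + p
(-12787 - 1*(-17878)) - (U(2, 1) + B(-10)*(57 - 1*10)) = (-12787 - 1*(-17878)) - ((1 + 2) + (-49 + (-10)**2)*(57 - 1*10)) = (-12787 + 17878) - (3 + (-49 + 100)*(57 - 10)) = 5091 - (3 + 51*47) = 5091 - (3 + 2397) = 5091 - 1*2400 = 5091 - 2400 = 2691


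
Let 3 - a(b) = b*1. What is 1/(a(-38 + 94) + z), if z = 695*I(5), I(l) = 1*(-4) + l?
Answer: 1/642 ≈ 0.0015576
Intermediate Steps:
I(l) = -4 + l
a(b) = 3 - b
z = 695 (z = 695*(-4 + 5) = 695*1 = 695)
1/(a(-38 + 94) + z) = 1/((3 - (-38 + 94)) + 695) = 1/((3 - 1*56) + 695) = 1/((3 - 56) + 695) = 1/(-53 + 695) = 1/642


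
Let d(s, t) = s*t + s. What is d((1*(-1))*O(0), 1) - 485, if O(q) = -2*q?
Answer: -485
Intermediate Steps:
d(s, t) = s + s*t
d((1*(-1))*O(0), 1) - 485 = ((1*(-1))*(-2*0))*(1 + 1) - 485 = -1*0*2 - 485 = 0*2 - 485 = 0 - 485 = -485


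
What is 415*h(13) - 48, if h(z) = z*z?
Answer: 70087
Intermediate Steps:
h(z) = z²
415*h(13) - 48 = 415*13² - 48 = 415*169 - 48 = 70135 - 48 = 70087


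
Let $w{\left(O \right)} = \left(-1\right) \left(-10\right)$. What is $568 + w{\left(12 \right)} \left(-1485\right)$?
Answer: $-14282$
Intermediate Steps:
$w{\left(O \right)} = 10$
$568 + w{\left(12 \right)} \left(-1485\right) = 568 + 10 \left(-1485\right) = 568 - 14850 = -14282$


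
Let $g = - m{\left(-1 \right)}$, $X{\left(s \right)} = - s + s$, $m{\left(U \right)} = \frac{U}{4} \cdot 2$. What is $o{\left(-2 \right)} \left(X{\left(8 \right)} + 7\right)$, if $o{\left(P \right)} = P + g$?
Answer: $- \frac{21}{2} \approx -10.5$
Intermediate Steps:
$m{\left(U \right)} = \frac{U}{2}$ ($m{\left(U \right)} = \frac{U}{4} \cdot 2 = \frac{U}{2}$)
$X{\left(s \right)} = 0$
$g = \frac{1}{2}$ ($g = - \frac{-1}{2} = \left(-1\right) \left(- \frac{1}{2}\right) = \frac{1}{2} \approx 0.5$)
$o{\left(P \right)} = \frac{1}{2} + P$ ($o{\left(P \right)} = P + \frac{1}{2} = \frac{1}{2} + P$)
$o{\left(-2 \right)} \left(X{\left(8 \right)} + 7\right) = \left(\frac{1}{2} - 2\right) \left(0 + 7\right) = \left(- \frac{3}{2}\right) 7 = - \frac{21}{2}$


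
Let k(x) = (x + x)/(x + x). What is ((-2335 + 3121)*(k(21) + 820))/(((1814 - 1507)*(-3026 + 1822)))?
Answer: -322653/184814 ≈ -1.7458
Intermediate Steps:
k(x) = 1 (k(x) = (2*x)/((2*x)) = (2*x)*(1/(2*x)) = 1)
((-2335 + 3121)*(k(21) + 820))/(((1814 - 1507)*(-3026 + 1822))) = ((-2335 + 3121)*(1 + 820))/(((1814 - 1507)*(-3026 + 1822))) = (786*821)/((307*(-1204))) = 645306/(-369628) = 645306*(-1/369628) = -322653/184814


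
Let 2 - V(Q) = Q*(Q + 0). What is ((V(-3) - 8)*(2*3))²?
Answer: 8100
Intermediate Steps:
V(Q) = 2 - Q² (V(Q) = 2 - Q*(Q + 0) = 2 - Q*Q = 2 - Q²)
((V(-3) - 8)*(2*3))² = (((2 - 1*(-3)²) - 8)*(2*3))² = (((2 - 1*9) - 8)*6)² = (((2 - 9) - 8)*6)² = ((-7 - 8)*6)² = (-15*6)² = (-90)² = 8100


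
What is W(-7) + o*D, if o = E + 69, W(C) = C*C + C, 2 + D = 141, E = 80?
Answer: 20753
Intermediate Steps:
D = 139 (D = -2 + 141 = 139)
W(C) = C + C**2 (W(C) = C**2 + C = C + C**2)
o = 149 (o = 80 + 69 = 149)
W(-7) + o*D = -7*(1 - 7) + 149*139 = -7*(-6) + 20711 = 42 + 20711 = 20753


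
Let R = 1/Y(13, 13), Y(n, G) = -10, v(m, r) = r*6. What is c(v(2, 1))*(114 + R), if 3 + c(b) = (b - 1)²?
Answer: 12529/5 ≈ 2505.8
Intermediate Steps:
v(m, r) = 6*r
c(b) = -3 + (-1 + b)² (c(b) = -3 + (b - 1)² = -3 + (-1 + b)²)
R = -⅒ (R = 1/(-10) = -⅒ ≈ -0.10000)
c(v(2, 1))*(114 + R) = (-3 + (-1 + 6*1)²)*(114 - ⅒) = (-3 + (-1 + 6)²)*(1139/10) = (-3 + 5²)*(1139/10) = (-3 + 25)*(1139/10) = 22*(1139/10) = 12529/5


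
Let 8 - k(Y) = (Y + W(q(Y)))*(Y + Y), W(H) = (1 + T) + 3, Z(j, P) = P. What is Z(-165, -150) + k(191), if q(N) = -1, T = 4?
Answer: -76160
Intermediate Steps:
W(H) = 8 (W(H) = (1 + 4) + 3 = 5 + 3 = 8)
k(Y) = 8 - 2*Y*(8 + Y) (k(Y) = 8 - (Y + 8)*(Y + Y) = 8 - (8 + Y)*2*Y = 8 - 2*Y*(8 + Y))
Z(-165, -150) + k(191) = -150 + (8 - 16*191 - 2*191²) = -150 + (8 - 3056 - 2*36481) = -150 + (8 - 3056 - 72962) = -150 - 76010 = -76160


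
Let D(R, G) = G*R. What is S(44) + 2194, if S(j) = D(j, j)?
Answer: 4130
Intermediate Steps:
S(j) = j² (S(j) = j*j = j²)
S(44) + 2194 = 44² + 2194 = 1936 + 2194 = 4130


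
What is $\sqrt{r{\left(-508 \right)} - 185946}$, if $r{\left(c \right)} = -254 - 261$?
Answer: $11 i \sqrt{1541} \approx 431.81 i$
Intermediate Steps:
$r{\left(c \right)} = -515$ ($r{\left(c \right)} = -254 - 261 = -515$)
$\sqrt{r{\left(-508 \right)} - 185946} = \sqrt{-515 - 185946} = \sqrt{-186461} = 11 i \sqrt{1541}$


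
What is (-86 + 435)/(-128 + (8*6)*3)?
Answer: 349/16 ≈ 21.813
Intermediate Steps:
(-86 + 435)/(-128 + (8*6)*3) = 349/(-128 + 48*3) = 349/(-128 + 144) = 349/16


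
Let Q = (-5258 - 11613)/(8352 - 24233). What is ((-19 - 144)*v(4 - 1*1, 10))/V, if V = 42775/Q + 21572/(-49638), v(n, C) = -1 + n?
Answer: -136503159774/16859607335119 ≈ -0.0080965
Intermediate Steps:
Q = 16871/15881 (Q = -16871/(-15881) = -16871*(-1/15881) = 16871/15881 ≈ 1.0623)
V = 16859607335119/418721349 (V = 42775/(16871/15881) + 21572/(-49638) = 42775*(15881/16871) + 21572*(-1/49638) = 679309775/16871 - 10786/24819 = 16859607335119/418721349 ≈ 40265.)
((-19 - 144)*v(4 - 1*1, 10))/V = ((-19 - 144)*(-1 + (4 - 1*1)))/(16859607335119/418721349) = -163*(-1 + (4 - 1))*(418721349/16859607335119) = -163*(-1 + 3)*(418721349/16859607335119) = -163*2*(418721349/16859607335119) = -326*418721349/16859607335119 = -136503159774/16859607335119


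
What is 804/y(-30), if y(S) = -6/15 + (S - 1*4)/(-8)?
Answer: 16080/77 ≈ 208.83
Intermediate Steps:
y(S) = 1/10 - S/8 (y(S) = -6*1/15 + (S - 4)*(-1/8) = -2/5 + (-4 + S)*(-1/8) = -2/5 + (1/2 - S/8) = 1/10 - S/8)
804/y(-30) = 804/(1/10 - 1/8*(-30)) = 804/(1/10 + 15/4) = 804/(77/20) = 804*(20/77) = 16080/77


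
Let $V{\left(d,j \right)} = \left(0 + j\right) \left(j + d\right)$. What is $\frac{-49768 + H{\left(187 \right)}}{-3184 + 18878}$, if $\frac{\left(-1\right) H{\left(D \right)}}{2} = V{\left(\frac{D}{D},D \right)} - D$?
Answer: $- \frac{59853}{7847} \approx -7.6275$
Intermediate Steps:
$V{\left(d,j \right)} = j \left(d + j\right)$
$H{\left(D \right)} = 2 D - 2 D \left(1 + D\right)$ ($H{\left(D \right)} = - 2 \left(D \left(\frac{D}{D} + D\right) - D\right) = - 2 \left(D \left(1 + D\right) - D\right) = - 2 \left(- D + D \left(1 + D\right)\right) = 2 D - 2 D \left(1 + D\right)$)
$\frac{-49768 + H{\left(187 \right)}}{-3184 + 18878} = \frac{-49768 - 2 \cdot 187^{2}}{-3184 + 18878} = \frac{-49768 - 69938}{15694} = \left(-49768 - 69938\right) \frac{1}{15694} = \left(-119706\right) \frac{1}{15694} = - \frac{59853}{7847}$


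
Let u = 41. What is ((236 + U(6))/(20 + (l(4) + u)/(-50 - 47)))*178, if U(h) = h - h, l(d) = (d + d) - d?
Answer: 4074776/1895 ≈ 2150.3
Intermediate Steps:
l(d) = d (l(d) = 2*d - d = d)
U(h) = 0
((236 + U(6))/(20 + (l(4) + u)/(-50 - 47)))*178 = ((236 + 0)/(20 + (4 + 41)/(-50 - 47)))*178 = (236/(20 + 45/(-97)))*178 = (236/(20 + 45*(-1/97)))*178 = (236/(20 - 45/97))*178 = (236/(1895/97))*178 = (236*(97/1895))*178 = (22892/1895)*178 = 4074776/1895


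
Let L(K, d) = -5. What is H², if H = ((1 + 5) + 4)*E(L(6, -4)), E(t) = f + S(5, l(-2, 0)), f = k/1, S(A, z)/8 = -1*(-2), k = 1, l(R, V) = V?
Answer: 28900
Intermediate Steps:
S(A, z) = 16 (S(A, z) = 8*(-1*(-2)) = 8*2 = 16)
f = 1 (f = 1/1 = 1*1 = 1)
E(t) = 17 (E(t) = 1 + 16 = 17)
H = 170 (H = ((1 + 5) + 4)*17 = (6 + 4)*17 = 10*17 = 170)
H² = 170² = 28900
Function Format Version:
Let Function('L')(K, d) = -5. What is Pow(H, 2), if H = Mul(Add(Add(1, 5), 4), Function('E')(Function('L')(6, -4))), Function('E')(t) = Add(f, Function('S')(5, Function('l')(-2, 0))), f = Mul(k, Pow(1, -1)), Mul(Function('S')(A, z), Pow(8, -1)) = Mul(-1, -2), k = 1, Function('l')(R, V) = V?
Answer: 28900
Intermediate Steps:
Function('S')(A, z) = 16 (Function('S')(A, z) = Mul(8, Mul(-1, -2)) = Mul(8, 2) = 16)
f = 1 (f = Mul(1, Pow(1, -1)) = Mul(1, 1) = 1)
Function('E')(t) = 17 (Function('E')(t) = Add(1, 16) = 17)
H = 170 (H = Mul(Add(Add(1, 5), 4), 17) = Mul(Add(6, 4), 17) = Mul(10, 17) = 170)
Pow(H, 2) = Pow(170, 2) = 28900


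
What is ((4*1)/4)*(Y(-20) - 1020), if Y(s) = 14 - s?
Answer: -986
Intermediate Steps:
((4*1)/4)*(Y(-20) - 1020) = ((4*1)/4)*((14 - 1*(-20)) - 1020) = (4*(¼))*((14 + 20) - 1020) = 1*(34 - 1020) = 1*(-986) = -986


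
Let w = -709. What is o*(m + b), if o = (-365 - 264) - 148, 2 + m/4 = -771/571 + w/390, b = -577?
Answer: 17235901697/37115 ≈ 4.6439e+5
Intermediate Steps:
m = -2301818/111345 (m = -8 + 4*(-771/571 - 709/390) = -8 + 4*(-705529/222690) = -8 - 1411058/111345 = -2301818/111345 ≈ -20.673)
o = -777 (o = -629 - 148 = -777)
o*(m + b) = -777*(-2301818/111345 - 577) = -777*(-66547883/111345) = 17235901697/37115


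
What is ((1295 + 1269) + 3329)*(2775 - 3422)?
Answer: -3812771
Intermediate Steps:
((1295 + 1269) + 3329)*(2775 - 3422) = (2564 + 3329)*(-647) = 5893*(-647) = -3812771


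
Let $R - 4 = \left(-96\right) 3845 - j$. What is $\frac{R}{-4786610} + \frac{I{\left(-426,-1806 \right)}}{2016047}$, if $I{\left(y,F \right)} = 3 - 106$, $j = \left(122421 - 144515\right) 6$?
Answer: $\frac{238203464557}{4825015365335} \approx 0.049368$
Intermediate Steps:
$j = -132564$ ($j = \left(122421 - 144515\right) 6 = \left(-22094\right) 6 = -132564$)
$I{\left(y,F \right)} = -103$
$R = -236552$ ($R = 4 - 236556 = -236552$)
$\frac{R}{-4786610} + \frac{I{\left(-426,-1806 \right)}}{2016047} = - \frac{236552}{-4786610} - \frac{103}{2016047} = \left(-236552\right) \left(- \frac{1}{4786610}\right) - \frac{103}{2016047} = \frac{118276}{2393305} - \frac{103}{2016047} = \frac{238203464557}{4825015365335}$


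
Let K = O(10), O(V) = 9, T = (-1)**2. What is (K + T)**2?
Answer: 100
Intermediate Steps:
T = 1
K = 9
(K + T)**2 = (9 + 1)**2 = 10**2 = 100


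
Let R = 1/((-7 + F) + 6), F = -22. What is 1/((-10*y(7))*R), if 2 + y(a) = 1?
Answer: -23/10 ≈ -2.3000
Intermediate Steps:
y(a) = -1 (y(a) = -2 + 1 = -1)
R = -1/23 (R = 1/((-7 - 22) + 6) = 1/(-29 + 6) = 1/(-23) = -1/23 ≈ -0.043478)
1/((-10*y(7))*R) = 1/(-10*(-1)*(-1/23)) = 1/(10*(-1/23)) = 1/(-10/23) = -23/10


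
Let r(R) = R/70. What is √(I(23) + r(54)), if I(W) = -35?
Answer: I*√41930/35 ≈ 5.8505*I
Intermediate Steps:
r(R) = R/70 (r(R) = R*(1/70) = R/70)
√(I(23) + r(54)) = √(-35 + (1/70)*54) = √(-35 + 27/35) = √(-1198/35) = I*√41930/35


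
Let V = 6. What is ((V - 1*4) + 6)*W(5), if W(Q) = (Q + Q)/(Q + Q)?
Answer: 8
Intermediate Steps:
W(Q) = 1 (W(Q) = (2*Q)/((2*Q)) = (2*Q)*(1/(2*Q)) = 1)
((V - 1*4) + 6)*W(5) = ((6 - 1*4) + 6)*1 = ((6 - 4) + 6)*1 = (2 + 6)*1 = 8*1 = 8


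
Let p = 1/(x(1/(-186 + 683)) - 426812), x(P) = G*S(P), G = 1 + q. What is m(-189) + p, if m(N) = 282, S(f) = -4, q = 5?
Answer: 120367751/426836 ≈ 282.00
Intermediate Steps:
G = 6 (G = 1 + 5 = 6)
x(P) = -24 (x(P) = 6*(-4) = -24)
p = -1/426836 (p = 1/(-24 - 426812) = 1/(-426836) = -1/426836 ≈ -2.3428e-6)
m(-189) + p = 282 - 1/426836 = 120367751/426836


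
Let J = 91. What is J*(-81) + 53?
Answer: -7318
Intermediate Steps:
J*(-81) + 53 = 91*(-81) + 53 = -7371 + 53 = -7318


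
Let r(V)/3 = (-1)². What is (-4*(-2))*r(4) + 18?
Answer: 42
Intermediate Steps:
r(V) = 3 (r(V) = 3*(-1)² = 3*1 = 3)
(-4*(-2))*r(4) + 18 = -4*(-2)*3 + 18 = 8*3 + 18 = 24 + 18 = 42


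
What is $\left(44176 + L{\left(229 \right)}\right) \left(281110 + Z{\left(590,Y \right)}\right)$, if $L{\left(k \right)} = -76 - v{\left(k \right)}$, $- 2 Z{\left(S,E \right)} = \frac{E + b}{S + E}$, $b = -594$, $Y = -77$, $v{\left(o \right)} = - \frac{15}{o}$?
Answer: $\frac{970908109302955}{78318} \approx 1.2397 \cdot 10^{10}$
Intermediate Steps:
$Z{\left(S,E \right)} = - \frac{-594 + E}{2 \left(E + S\right)}$ ($Z{\left(S,E \right)} = - \frac{\left(E - 594\right) \frac{1}{S + E}}{2} = - \frac{\left(-594 + E\right) \frac{1}{E + S}}{2} = - \frac{\frac{1}{E + S} \left(-594 + E\right)}{2} = - \frac{-594 + E}{2 \left(E + S\right)}$)
$L{\left(k \right)} = -76 + \frac{15}{k}$ ($L{\left(k \right)} = -76 - - \frac{15}{k} = -76 + \frac{15}{k}$)
$\left(44176 + L{\left(229 \right)}\right) \left(281110 + Z{\left(590,Y \right)}\right) = \left(44176 - \left(76 - \frac{15}{229}\right)\right) \left(281110 + \frac{297 - - \frac{77}{2}}{-77 + 590}\right) = \left(44176 + \left(-76 + 15 \cdot \frac{1}{229}\right)\right) \left(281110 + \frac{297 + \frac{77}{2}}{513}\right) = \left(44176 + \left(-76 + \frac{15}{229}\right)\right) \left(281110 + \frac{1}{513} \cdot \frac{671}{2}\right) = \left(44176 - \frac{17389}{229}\right) \left(281110 + \frac{671}{1026}\right) = \frac{10098915}{229} \cdot \frac{288419531}{1026} = \frac{970908109302955}{78318}$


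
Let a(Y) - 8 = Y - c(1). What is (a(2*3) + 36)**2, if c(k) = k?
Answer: 2401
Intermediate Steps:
a(Y) = 7 + Y (a(Y) = 8 + (Y - 1*1) = 8 + (Y - 1) = 8 + (-1 + Y) = 7 + Y)
(a(2*3) + 36)**2 = ((7 + 2*3) + 36)**2 = ((7 + 6) + 36)**2 = (13 + 36)**2 = 49**2 = 2401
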